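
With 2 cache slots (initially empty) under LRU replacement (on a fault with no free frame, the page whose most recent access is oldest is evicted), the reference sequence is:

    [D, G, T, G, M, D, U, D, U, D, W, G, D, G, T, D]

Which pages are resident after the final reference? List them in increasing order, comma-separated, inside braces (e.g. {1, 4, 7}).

D -> fault, frames [D]
G -> fault, frames [D, G]
T -> fault, evict D, frames [G, T]
G -> hit
M -> fault, evict T, frames [G, M]
D -> fault, evict G, frames [M, D]
U -> fault, evict M, frames [D, U]
D -> hit
U -> hit
D -> hit
W -> fault, evict U, frames [D, W]
G -> fault, evict D, frames [W, G]
D -> fault, evict W, frames [G, D]
G -> hit
T -> fault, evict D, frames [G, T]
D -> fault, evict G, frames [T, D]

{D, T}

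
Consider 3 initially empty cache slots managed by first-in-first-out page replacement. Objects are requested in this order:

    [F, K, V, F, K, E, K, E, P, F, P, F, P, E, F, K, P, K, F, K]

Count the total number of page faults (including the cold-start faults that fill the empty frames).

7

F: fault, frames [F]
K: fault, frames [F, K]
V: fault, frames [F, K, V]
F: hit
K: hit
E: fault, evict F, frames [K, V, E]
K: hit
E: hit
P: fault, evict K, frames [V, E, P]
F: fault, evict V, frames [E, P, F]
P: hit
F: hit
P: hit
E: hit
F: hit
K: fault, evict E, frames [P, F, K]
P: hit
K: hit
F: hit
K: hit
Page faults: 7.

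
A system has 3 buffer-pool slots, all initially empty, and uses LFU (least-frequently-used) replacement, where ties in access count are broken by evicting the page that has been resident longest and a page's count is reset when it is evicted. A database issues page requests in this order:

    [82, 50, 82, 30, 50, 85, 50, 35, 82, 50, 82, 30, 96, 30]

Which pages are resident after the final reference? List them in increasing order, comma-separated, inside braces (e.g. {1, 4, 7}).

{30, 50, 82}

82: miss, frames {82}
50: miss, frames {82,50}
82: hit
30: miss, frames {82,50,30}
50: hit
85: miss, evict 30, frames {82,50,85}
50: hit
35: miss, evict 85, frames {82,50,35}
82: hit
50: hit
82: hit
30: miss, evict 35, frames {82,50,30}
96: miss, evict 30, frames {82,50,96}
30: miss, evict 96, frames {82,50,30}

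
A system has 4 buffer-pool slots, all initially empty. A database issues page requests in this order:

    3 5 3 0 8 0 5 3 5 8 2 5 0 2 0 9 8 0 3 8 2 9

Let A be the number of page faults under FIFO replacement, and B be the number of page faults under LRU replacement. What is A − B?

Under FIFO: F F . F F . . . . . F . . . . F . . F . . . → 7 faults.
Under LRU: F F . F F . . . . . F . F . . F F . F . F F → 11 faults.
A − B = 7 − 11 = -4.

-4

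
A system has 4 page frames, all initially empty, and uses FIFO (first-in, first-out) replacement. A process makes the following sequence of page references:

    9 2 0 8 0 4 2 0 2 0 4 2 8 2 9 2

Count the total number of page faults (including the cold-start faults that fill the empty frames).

7

9 → miss, frames {9}
2 → miss, frames {9,2}
0 → miss, frames {9,2,0}
8 → miss, frames {9,2,0,8}
0 → hit
4 → miss, evict 9, frames {2,0,8,4}
2 → hit
0 → hit
2 → hit
0 → hit
4 → hit
2 → hit
8 → hit
2 → hit
9 → miss, evict 2, frames {0,8,4,9}
2 → miss, evict 0, frames {8,4,9,2}
Page faults: 7.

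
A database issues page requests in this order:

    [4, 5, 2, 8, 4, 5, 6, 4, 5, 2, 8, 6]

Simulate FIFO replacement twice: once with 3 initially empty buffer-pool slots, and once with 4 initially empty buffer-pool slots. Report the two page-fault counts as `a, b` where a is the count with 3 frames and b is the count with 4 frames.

9, 10

3 frames: F F F F F F F . . F F . → 9 faults.
4 frames: F F F F . . F F F F F F → 10 faults.
10 > 9: adding a frame increased faults — Belady's anomaly.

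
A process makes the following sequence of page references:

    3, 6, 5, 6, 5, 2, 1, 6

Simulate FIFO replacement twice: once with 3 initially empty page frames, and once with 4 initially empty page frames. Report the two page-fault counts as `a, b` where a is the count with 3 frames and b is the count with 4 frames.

3 frames: F F F . . F F F → 6 faults.
4 frames: F F F . . F F . → 5 faults.
5 < 6: adding a frame reduced faults, as is typical.

6, 5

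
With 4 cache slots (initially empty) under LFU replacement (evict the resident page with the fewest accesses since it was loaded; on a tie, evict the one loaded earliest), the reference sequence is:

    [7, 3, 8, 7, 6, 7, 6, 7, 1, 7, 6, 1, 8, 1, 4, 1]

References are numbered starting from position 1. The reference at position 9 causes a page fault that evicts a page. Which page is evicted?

3

pos 1: 7: fault, frames (7)
pos 2: 3: fault, frames (7 3)
pos 3: 8: fault, frames (7 3 8)
pos 4: 7: hit
pos 5: 6: fault, frames (7 3 8 6)
pos 6: 7: hit
pos 7: 6: hit
pos 8: 7: hit
pos 9: 1: fault, evict 3, frames (7 8 6 1)
At position 9, page 3 is evicted.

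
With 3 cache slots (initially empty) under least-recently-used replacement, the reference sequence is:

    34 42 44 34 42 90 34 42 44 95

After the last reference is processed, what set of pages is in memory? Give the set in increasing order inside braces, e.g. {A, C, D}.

{42, 44, 95}

34 -> miss, frames (34)
42 -> miss, frames (34 42)
44 -> miss, frames (34 42 44)
34 -> hit
42 -> hit
90 -> miss, evict 44, frames (34 42 90)
34 -> hit
42 -> hit
44 -> miss, evict 90, frames (34 42 44)
95 -> miss, evict 34, frames (42 44 95)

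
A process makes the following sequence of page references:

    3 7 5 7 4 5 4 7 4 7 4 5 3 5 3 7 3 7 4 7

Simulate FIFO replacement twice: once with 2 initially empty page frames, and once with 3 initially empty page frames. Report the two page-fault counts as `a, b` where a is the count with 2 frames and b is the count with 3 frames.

9, 6

2 frames: F F F . F . . F . . . F F . . F . . F . → 9 faults.
3 frames: F F F . F . . . . . . . F . . F . . . . → 6 faults.
6 < 9: adding a frame reduced faults, as is typical.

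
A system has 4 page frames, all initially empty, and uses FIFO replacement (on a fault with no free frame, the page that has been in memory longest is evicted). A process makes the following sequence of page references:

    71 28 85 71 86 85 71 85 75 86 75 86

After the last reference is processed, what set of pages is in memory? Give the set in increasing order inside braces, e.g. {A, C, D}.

71 -> miss, frames (71)
28 -> miss, frames (71 28)
85 -> miss, frames (71 28 85)
71 -> hit
86 -> miss, frames (71 28 85 86)
85 -> hit
71 -> hit
85 -> hit
75 -> miss, evict 71, frames (28 85 86 75)
86 -> hit
75 -> hit
86 -> hit

{28, 75, 85, 86}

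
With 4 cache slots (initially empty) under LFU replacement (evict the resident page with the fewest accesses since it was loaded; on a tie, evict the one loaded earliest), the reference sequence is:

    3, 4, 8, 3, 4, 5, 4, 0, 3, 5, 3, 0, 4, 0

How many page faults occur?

5

3 → fault, frames (3)
4 → fault, frames (3 4)
8 → fault, frames (3 4 8)
3 → hit
4 → hit
5 → fault, frames (3 4 8 5)
4 → hit
0 → fault, evict 8, frames (3 4 5 0)
3 → hit
5 → hit
3 → hit
0 → hit
4 → hit
0 → hit
Page faults: 5.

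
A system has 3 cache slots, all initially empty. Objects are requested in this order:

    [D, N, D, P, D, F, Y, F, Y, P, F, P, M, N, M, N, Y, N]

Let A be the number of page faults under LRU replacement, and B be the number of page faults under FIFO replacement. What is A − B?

Under LRU: F F . F . F F . . F . . F F . . F . → 9 faults.
Under FIFO: F F . F . F F . . . . . F F . . . . → 7 faults.
A − B = 9 − 7 = 2.

2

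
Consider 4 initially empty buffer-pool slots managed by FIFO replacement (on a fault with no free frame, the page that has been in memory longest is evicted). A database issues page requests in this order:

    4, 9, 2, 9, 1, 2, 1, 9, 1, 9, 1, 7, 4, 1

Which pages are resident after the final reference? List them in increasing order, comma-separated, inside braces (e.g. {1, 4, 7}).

4 → fault, frames {4}
9 → fault, frames {4,9}
2 → fault, frames {4,9,2}
9 → hit
1 → fault, frames {4,9,2,1}
2 → hit
1 → hit
9 → hit
1 → hit
9 → hit
1 → hit
7 → fault, evict 4, frames {9,2,1,7}
4 → fault, evict 9, frames {2,1,7,4}
1 → hit

{1, 2, 4, 7}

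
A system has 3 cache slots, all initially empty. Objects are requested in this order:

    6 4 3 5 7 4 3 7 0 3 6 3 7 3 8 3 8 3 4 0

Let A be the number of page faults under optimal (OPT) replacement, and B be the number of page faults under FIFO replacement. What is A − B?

Under OPT: F F F F F . . . F . F . . . F . . . F F → 10 faults.
Under FIFO: F F F F F F F . F . F . F F F . . . F F → 14 faults.
A − B = 10 − 14 = -4.

-4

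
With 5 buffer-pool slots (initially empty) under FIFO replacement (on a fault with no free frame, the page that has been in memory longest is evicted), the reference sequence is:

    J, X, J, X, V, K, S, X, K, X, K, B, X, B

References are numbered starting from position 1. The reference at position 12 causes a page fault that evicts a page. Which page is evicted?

pos 1: J → miss, frames {J}
pos 2: X → miss, frames {J,X}
pos 3: J → hit
pos 4: X → hit
pos 5: V → miss, frames {J,X,V}
pos 6: K → miss, frames {J,X,V,K}
pos 7: S → miss, frames {J,X,V,K,S}
pos 8: X → hit
pos 9: K → hit
pos 10: X → hit
pos 11: K → hit
pos 12: B → miss, evict J, frames {X,V,K,S,B}
At position 12, page J is evicted.

J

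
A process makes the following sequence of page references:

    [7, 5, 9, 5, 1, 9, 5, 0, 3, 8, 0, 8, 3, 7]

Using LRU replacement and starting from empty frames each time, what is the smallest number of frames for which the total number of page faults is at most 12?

2

f=1: 14 faults
f=2: 12 faults
f=3: 8 faults
f=4: 8 faults
f=5: 8 faults
f=6: 8 faults
f=7: 7 faults
Smallest f with faults ≤ 12 is 2.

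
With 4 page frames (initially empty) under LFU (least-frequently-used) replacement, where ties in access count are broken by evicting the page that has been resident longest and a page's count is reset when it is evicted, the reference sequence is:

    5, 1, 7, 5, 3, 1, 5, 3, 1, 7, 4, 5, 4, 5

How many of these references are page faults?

5 → miss, frames [5]
1 → miss, frames [5, 1]
7 → miss, frames [5, 1, 7]
5 → hit
3 → miss, frames [5, 1, 7, 3]
1 → hit
5 → hit
3 → hit
1 → hit
7 → hit
4 → miss, evict 7, frames [5, 1, 3, 4]
5 → hit
4 → hit
5 → hit
Page faults: 5.

5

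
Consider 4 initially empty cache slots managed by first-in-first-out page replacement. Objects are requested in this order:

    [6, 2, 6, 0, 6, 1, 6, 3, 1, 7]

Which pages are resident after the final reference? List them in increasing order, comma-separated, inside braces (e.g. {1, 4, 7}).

6 -> fault, frames (6)
2 -> fault, frames (6 2)
6 -> hit
0 -> fault, frames (6 2 0)
6 -> hit
1 -> fault, frames (6 2 0 1)
6 -> hit
3 -> fault, evict 6, frames (2 0 1 3)
1 -> hit
7 -> fault, evict 2, frames (0 1 3 7)

{0, 1, 3, 7}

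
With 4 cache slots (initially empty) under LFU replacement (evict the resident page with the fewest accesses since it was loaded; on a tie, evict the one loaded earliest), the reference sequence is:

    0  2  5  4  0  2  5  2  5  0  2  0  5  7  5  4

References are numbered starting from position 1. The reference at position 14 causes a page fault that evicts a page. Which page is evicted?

4

pos 1: 0 → fault, frames (0)
pos 2: 2 → fault, frames (0 2)
pos 3: 5 → fault, frames (0 2 5)
pos 4: 4 → fault, frames (0 2 5 4)
pos 5: 0 → hit
pos 6: 2 → hit
pos 7: 5 → hit
pos 8: 2 → hit
pos 9: 5 → hit
pos 10: 0 → hit
pos 11: 2 → hit
pos 12: 0 → hit
pos 13: 5 → hit
pos 14: 7 → fault, evict 4, frames (0 2 5 7)
At position 14, page 4 is evicted.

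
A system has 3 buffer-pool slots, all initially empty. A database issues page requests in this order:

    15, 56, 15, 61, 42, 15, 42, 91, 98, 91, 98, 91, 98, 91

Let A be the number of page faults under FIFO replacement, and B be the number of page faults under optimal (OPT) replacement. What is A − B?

Under FIFO: F F . F F F . F F . . . . . → 7 faults.
Under OPT: F F . F F . . F F . . . . . → 6 faults.
A − B = 7 − 6 = 1.

1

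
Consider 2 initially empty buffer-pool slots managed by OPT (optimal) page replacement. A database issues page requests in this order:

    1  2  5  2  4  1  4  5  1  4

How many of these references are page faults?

1: fault, frames (1)
2: fault, frames (1 2)
5: fault, evict 1, frames (2 5)
2: hit
4: fault, evict 2, frames (5 4)
1: fault, evict 5, frames (4 1)
4: hit
5: fault, evict 4, frames (1 5)
1: hit
4: fault, evict 5, frames (1 4)
Page faults: 7.

7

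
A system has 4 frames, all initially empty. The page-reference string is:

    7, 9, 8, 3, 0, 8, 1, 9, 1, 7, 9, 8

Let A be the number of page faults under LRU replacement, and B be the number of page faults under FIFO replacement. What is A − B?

-1

Under LRU: F F F F F . F F . F . . → 8 faults.
Under FIFO: F F F F F . F F . F . F → 9 faults.
A − B = 8 − 9 = -1.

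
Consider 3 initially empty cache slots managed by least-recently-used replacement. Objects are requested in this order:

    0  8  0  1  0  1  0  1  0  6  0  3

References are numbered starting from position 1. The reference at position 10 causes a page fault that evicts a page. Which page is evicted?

pos 1: 0: fault, frames [0]
pos 2: 8: fault, frames [0, 8]
pos 3: 0: hit
pos 4: 1: fault, frames [8, 0, 1]
pos 5: 0: hit
pos 6: 1: hit
pos 7: 0: hit
pos 8: 1: hit
pos 9: 0: hit
pos 10: 6: fault, evict 8, frames [1, 0, 6]
At position 10, page 8 is evicted.

8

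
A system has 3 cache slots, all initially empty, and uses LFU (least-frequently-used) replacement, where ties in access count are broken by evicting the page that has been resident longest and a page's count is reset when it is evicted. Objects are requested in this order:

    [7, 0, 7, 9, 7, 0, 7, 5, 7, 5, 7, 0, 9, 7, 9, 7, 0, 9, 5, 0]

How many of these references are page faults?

7: fault, frames (7)
0: fault, frames (7 0)
7: hit
9: fault, frames (7 0 9)
7: hit
0: hit
7: hit
5: fault, evict 9, frames (7 0 5)
7: hit
5: hit
7: hit
0: hit
9: fault, evict 5, frames (7 0 9)
7: hit
9: hit
7: hit
0: hit
9: hit
5: fault, evict 9, frames (7 0 5)
0: hit
Page faults: 6.

6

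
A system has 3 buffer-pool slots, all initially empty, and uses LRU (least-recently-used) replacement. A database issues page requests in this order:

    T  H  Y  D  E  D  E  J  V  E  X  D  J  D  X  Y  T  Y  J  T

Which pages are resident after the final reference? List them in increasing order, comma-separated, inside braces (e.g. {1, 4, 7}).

{J, T, Y}

T -> miss, frames [T]
H -> miss, frames [T, H]
Y -> miss, frames [T, H, Y]
D -> miss, evict T, frames [H, Y, D]
E -> miss, evict H, frames [Y, D, E]
D -> hit
E -> hit
J -> miss, evict Y, frames [D, E, J]
V -> miss, evict D, frames [E, J, V]
E -> hit
X -> miss, evict J, frames [V, E, X]
D -> miss, evict V, frames [E, X, D]
J -> miss, evict E, frames [X, D, J]
D -> hit
X -> hit
Y -> miss, evict J, frames [D, X, Y]
T -> miss, evict D, frames [X, Y, T]
Y -> hit
J -> miss, evict X, frames [T, Y, J]
T -> hit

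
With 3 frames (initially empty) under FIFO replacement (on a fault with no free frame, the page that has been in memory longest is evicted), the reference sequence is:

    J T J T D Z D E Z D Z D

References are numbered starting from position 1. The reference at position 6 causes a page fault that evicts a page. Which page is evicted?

pos 1: J -> miss, frames (J)
pos 2: T -> miss, frames (J T)
pos 3: J -> hit
pos 4: T -> hit
pos 5: D -> miss, frames (J T D)
pos 6: Z -> miss, evict J, frames (T D Z)
At position 6, page J is evicted.

J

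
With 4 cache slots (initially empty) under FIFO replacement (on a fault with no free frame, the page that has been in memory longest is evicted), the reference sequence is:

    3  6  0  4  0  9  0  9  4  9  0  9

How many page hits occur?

7

3: fault, frames {3}
6: fault, frames {3,6}
0: fault, frames {3,6,0}
4: fault, frames {3,6,0,4}
0: hit
9: fault, evict 3, frames {6,0,4,9}
0: hit
9: hit
4: hit
9: hit
0: hit
9: hit
Hits: 7.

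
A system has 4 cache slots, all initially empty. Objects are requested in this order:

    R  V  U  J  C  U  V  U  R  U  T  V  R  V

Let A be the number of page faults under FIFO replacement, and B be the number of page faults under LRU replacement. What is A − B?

Under FIFO: F F F F F . . . F . F F . . → 8 faults.
Under LRU: F F F F F . . . F . F . . . → 7 faults.
A − B = 8 − 7 = 1.

1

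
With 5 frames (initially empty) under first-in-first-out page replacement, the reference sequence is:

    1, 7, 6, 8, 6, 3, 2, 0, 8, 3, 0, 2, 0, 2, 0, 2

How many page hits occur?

1 → fault, frames [1]
7 → fault, frames [1, 7]
6 → fault, frames [1, 7, 6]
8 → fault, frames [1, 7, 6, 8]
6 → hit
3 → fault, frames [1, 7, 6, 8, 3]
2 → fault, evict 1, frames [7, 6, 8, 3, 2]
0 → fault, evict 7, frames [6, 8, 3, 2, 0]
8 → hit
3 → hit
0 → hit
2 → hit
0 → hit
2 → hit
0 → hit
2 → hit
Hits: 9.

9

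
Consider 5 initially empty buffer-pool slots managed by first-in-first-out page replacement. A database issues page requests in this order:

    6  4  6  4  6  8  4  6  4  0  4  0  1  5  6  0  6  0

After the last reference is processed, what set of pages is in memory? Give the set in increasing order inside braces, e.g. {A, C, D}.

{0, 1, 5, 6, 8}

6 -> miss, frames (6)
4 -> miss, frames (6 4)
6 -> hit
4 -> hit
6 -> hit
8 -> miss, frames (6 4 8)
4 -> hit
6 -> hit
4 -> hit
0 -> miss, frames (6 4 8 0)
4 -> hit
0 -> hit
1 -> miss, frames (6 4 8 0 1)
5 -> miss, evict 6, frames (4 8 0 1 5)
6 -> miss, evict 4, frames (8 0 1 5 6)
0 -> hit
6 -> hit
0 -> hit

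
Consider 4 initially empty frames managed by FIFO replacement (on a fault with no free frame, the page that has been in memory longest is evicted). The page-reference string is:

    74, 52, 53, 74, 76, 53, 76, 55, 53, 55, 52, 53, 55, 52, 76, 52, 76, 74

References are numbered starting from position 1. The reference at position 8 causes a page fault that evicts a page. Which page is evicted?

74

pos 1: 74 -> miss, frames (74)
pos 2: 52 -> miss, frames (74 52)
pos 3: 53 -> miss, frames (74 52 53)
pos 4: 74 -> hit
pos 5: 76 -> miss, frames (74 52 53 76)
pos 6: 53 -> hit
pos 7: 76 -> hit
pos 8: 55 -> miss, evict 74, frames (52 53 76 55)
At position 8, page 74 is evicted.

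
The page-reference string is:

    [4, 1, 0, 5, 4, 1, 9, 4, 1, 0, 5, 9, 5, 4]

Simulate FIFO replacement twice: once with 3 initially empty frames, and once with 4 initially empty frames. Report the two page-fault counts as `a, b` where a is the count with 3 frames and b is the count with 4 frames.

10, 11

3 frames: F F F F F F F . . F F . . F → 10 faults.
4 frames: F F F F . . F F F F F F . F → 11 faults.
11 > 10: adding a frame increased faults — Belady's anomaly.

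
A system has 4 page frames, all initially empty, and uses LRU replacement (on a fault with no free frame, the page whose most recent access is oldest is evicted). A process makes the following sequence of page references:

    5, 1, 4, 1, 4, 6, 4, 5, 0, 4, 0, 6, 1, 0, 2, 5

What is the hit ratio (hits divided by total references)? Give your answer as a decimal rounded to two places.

5 -> fault, frames {5}
1 -> fault, frames {5,1}
4 -> fault, frames {5,1,4}
1 -> hit
4 -> hit
6 -> fault, frames {5,1,4,6}
4 -> hit
5 -> hit
0 -> fault, evict 1, frames {6,4,5,0}
4 -> hit
0 -> hit
6 -> hit
1 -> fault, evict 5, frames {4,0,6,1}
0 -> hit
2 -> fault, evict 4, frames {6,1,0,2}
5 -> fault, evict 6, frames {1,0,2,5}
Hits: 8 of 16 references → 8/16 = 0.5000.

0.50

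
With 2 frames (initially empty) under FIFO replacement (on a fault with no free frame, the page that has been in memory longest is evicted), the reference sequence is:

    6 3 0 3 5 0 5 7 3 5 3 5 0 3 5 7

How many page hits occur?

6 -> miss, frames (6)
3 -> miss, frames (6 3)
0 -> miss, evict 6, frames (3 0)
3 -> hit
5 -> miss, evict 3, frames (0 5)
0 -> hit
5 -> hit
7 -> miss, evict 0, frames (5 7)
3 -> miss, evict 5, frames (7 3)
5 -> miss, evict 7, frames (3 5)
3 -> hit
5 -> hit
0 -> miss, evict 3, frames (5 0)
3 -> miss, evict 5, frames (0 3)
5 -> miss, evict 0, frames (3 5)
7 -> miss, evict 3, frames (5 7)
Hits: 5.

5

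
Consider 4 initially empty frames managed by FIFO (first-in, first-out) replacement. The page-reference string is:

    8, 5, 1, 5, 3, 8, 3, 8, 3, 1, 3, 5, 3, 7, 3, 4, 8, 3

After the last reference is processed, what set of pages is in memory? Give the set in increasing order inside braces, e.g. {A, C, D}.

8 -> fault, frames {8}
5 -> fault, frames {8,5}
1 -> fault, frames {8,5,1}
5 -> hit
3 -> fault, frames {8,5,1,3}
8 -> hit
3 -> hit
8 -> hit
3 -> hit
1 -> hit
3 -> hit
5 -> hit
3 -> hit
7 -> fault, evict 8, frames {5,1,3,7}
3 -> hit
4 -> fault, evict 5, frames {1,3,7,4}
8 -> fault, evict 1, frames {3,7,4,8}
3 -> hit

{3, 4, 7, 8}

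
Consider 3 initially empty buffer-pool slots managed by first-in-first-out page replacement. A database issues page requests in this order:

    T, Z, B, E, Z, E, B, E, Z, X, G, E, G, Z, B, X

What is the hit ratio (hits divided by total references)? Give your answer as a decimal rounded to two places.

0.44

T → miss, frames [T]
Z → miss, frames [T, Z]
B → miss, frames [T, Z, B]
E → miss, evict T, frames [Z, B, E]
Z → hit
E → hit
B → hit
E → hit
Z → hit
X → miss, evict Z, frames [B, E, X]
G → miss, evict B, frames [E, X, G]
E → hit
G → hit
Z → miss, evict E, frames [X, G, Z]
B → miss, evict X, frames [G, Z, B]
X → miss, evict G, frames [Z, B, X]
Hits: 7 of 16 references → 7/16 = 0.4375.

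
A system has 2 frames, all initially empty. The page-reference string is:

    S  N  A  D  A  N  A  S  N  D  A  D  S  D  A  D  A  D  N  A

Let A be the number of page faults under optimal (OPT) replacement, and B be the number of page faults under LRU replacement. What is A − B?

-2

Under OPT: F F F F . F . F . F F . F . F . . . F . → 11 faults.
Under LRU: F F F F . F . F F F F . F . F . . . F F → 13 faults.
A − B = 11 − 13 = -2.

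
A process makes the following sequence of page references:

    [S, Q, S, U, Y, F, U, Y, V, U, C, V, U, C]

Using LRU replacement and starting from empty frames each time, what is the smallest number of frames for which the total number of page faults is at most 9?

3

f=1: 14 faults
f=2: 13 faults
f=3: 7 faults
f=4: 7 faults
f=5: 7 faults
f=6: 7 faults
f=7: 7 faults
Smallest f with faults ≤ 9 is 3.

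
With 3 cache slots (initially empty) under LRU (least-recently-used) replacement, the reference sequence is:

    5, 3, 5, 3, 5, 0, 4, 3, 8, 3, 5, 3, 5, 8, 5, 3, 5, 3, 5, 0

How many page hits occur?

12

5 -> miss, frames [5]
3 -> miss, frames [5, 3]
5 -> hit
3 -> hit
5 -> hit
0 -> miss, frames [3, 5, 0]
4 -> miss, evict 3, frames [5, 0, 4]
3 -> miss, evict 5, frames [0, 4, 3]
8 -> miss, evict 0, frames [4, 3, 8]
3 -> hit
5 -> miss, evict 4, frames [8, 3, 5]
3 -> hit
5 -> hit
8 -> hit
5 -> hit
3 -> hit
5 -> hit
3 -> hit
5 -> hit
0 -> miss, evict 8, frames [3, 5, 0]
Hits: 12.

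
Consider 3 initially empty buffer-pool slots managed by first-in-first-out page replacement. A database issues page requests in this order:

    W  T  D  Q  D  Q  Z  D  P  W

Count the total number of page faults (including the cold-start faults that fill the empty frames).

W → miss, frames [W]
T → miss, frames [W, T]
D → miss, frames [W, T, D]
Q → miss, evict W, frames [T, D, Q]
D → hit
Q → hit
Z → miss, evict T, frames [D, Q, Z]
D → hit
P → miss, evict D, frames [Q, Z, P]
W → miss, evict Q, frames [Z, P, W]
Page faults: 7.

7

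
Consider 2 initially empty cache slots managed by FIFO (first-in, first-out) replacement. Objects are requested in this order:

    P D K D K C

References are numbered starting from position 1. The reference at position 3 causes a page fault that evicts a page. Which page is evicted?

pos 1: P → fault, frames (P)
pos 2: D → fault, frames (P D)
pos 3: K → fault, evict P, frames (D K)
At position 3, page P is evicted.

P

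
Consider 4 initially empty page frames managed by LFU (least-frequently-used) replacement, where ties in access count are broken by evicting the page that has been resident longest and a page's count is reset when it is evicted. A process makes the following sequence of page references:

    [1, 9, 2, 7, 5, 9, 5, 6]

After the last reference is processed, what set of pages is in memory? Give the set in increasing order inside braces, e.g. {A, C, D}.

{5, 6, 7, 9}

1: fault, frames (1)
9: fault, frames (1 9)
2: fault, frames (1 9 2)
7: fault, frames (1 9 2 7)
5: fault, evict 1, frames (9 2 7 5)
9: hit
5: hit
6: fault, evict 2, frames (9 7 5 6)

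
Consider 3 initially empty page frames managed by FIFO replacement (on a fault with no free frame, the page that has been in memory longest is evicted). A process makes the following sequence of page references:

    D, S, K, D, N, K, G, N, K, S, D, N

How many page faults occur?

D -> fault, frames [D]
S -> fault, frames [D, S]
K -> fault, frames [D, S, K]
D -> hit
N -> fault, evict D, frames [S, K, N]
K -> hit
G -> fault, evict S, frames [K, N, G]
N -> hit
K -> hit
S -> fault, evict K, frames [N, G, S]
D -> fault, evict N, frames [G, S, D]
N -> fault, evict G, frames [S, D, N]
Page faults: 8.

8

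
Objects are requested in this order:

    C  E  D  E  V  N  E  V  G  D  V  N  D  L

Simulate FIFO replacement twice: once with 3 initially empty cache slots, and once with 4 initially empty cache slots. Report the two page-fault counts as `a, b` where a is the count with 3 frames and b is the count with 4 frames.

3 frames: F F F . F F F . F F F F . F → 11 faults.
4 frames: F F F . F F . . F . . . . F → 7 faults.
7 < 11: adding a frame reduced faults, as is typical.

11, 7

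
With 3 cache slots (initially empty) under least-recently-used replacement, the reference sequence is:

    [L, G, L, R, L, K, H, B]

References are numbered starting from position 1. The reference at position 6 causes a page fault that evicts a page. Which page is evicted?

pos 1: L: fault, frames (L)
pos 2: G: fault, frames (L G)
pos 3: L: hit
pos 4: R: fault, frames (G L R)
pos 5: L: hit
pos 6: K: fault, evict G, frames (R L K)
At position 6, page G is evicted.

G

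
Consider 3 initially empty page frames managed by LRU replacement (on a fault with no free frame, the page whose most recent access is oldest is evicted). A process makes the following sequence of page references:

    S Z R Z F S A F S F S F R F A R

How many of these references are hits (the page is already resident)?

S: fault, frames (S)
Z: fault, frames (S Z)
R: fault, frames (S Z R)
Z: hit
F: fault, evict S, frames (R Z F)
S: fault, evict R, frames (Z F S)
A: fault, evict Z, frames (F S A)
F: hit
S: hit
F: hit
S: hit
F: hit
R: fault, evict A, frames (S F R)
F: hit
A: fault, evict S, frames (R F A)
R: hit
Hits: 8.

8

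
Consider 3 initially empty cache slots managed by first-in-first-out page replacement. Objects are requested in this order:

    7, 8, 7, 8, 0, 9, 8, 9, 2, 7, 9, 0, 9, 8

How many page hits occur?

5

7: miss, frames (7)
8: miss, frames (7 8)
7: hit
8: hit
0: miss, frames (7 8 0)
9: miss, evict 7, frames (8 0 9)
8: hit
9: hit
2: miss, evict 8, frames (0 9 2)
7: miss, evict 0, frames (9 2 7)
9: hit
0: miss, evict 9, frames (2 7 0)
9: miss, evict 2, frames (7 0 9)
8: miss, evict 7, frames (0 9 8)
Hits: 5.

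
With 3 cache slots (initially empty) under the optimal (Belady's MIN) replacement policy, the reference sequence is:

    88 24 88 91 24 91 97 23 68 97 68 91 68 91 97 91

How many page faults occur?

6

88 -> miss, frames [88]
24 -> miss, frames [88, 24]
88 -> hit
91 -> miss, frames [88, 24, 91]
24 -> hit
91 -> hit
97 -> miss, evict 24, frames [88, 91, 97]
23 -> miss, evict 88, frames [91, 97, 23]
68 -> miss, evict 23, frames [91, 97, 68]
97 -> hit
68 -> hit
91 -> hit
68 -> hit
91 -> hit
97 -> hit
91 -> hit
Page faults: 6.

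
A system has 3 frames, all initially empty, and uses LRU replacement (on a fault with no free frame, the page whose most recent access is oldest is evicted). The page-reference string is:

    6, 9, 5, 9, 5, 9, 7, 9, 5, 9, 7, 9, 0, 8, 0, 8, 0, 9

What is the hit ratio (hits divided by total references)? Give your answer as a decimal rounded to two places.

6: fault, frames [6]
9: fault, frames [6, 9]
5: fault, frames [6, 9, 5]
9: hit
5: hit
9: hit
7: fault, evict 6, frames [5, 9, 7]
9: hit
5: hit
9: hit
7: hit
9: hit
0: fault, evict 5, frames [7, 9, 0]
8: fault, evict 7, frames [9, 0, 8]
0: hit
8: hit
0: hit
9: hit
Hits: 12 of 18 references → 12/18 = 0.6667.

0.67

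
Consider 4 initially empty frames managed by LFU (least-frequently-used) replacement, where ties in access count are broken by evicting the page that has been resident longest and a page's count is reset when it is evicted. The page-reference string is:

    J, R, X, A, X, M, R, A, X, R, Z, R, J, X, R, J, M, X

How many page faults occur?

8

J -> miss, frames (J)
R -> miss, frames (J R)
X -> miss, frames (J R X)
A -> miss, frames (J R X A)
X -> hit
M -> miss, evict J, frames (R X A M)
R -> hit
A -> hit
X -> hit
R -> hit
Z -> miss, evict M, frames (R X A Z)
R -> hit
J -> miss, evict Z, frames (R X A J)
X -> hit
R -> hit
J -> hit
M -> miss, evict A, frames (R X J M)
X -> hit
Page faults: 8.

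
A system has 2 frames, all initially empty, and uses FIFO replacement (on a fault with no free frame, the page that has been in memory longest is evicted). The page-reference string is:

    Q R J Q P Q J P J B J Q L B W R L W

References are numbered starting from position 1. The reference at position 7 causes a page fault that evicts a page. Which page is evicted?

Q

pos 1: Q → miss, frames (Q)
pos 2: R → miss, frames (Q R)
pos 3: J → miss, evict Q, frames (R J)
pos 4: Q → miss, evict R, frames (J Q)
pos 5: P → miss, evict J, frames (Q P)
pos 6: Q → hit
pos 7: J → miss, evict Q, frames (P J)
At position 7, page Q is evicted.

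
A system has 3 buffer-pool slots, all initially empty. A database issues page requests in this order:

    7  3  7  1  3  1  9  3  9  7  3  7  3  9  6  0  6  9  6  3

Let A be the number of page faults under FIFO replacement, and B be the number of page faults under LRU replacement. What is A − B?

Under FIFO: F F . F . . F . . F F . . . F F . F . F → 10 faults.
Under LRU: F F . F . . F . . F . . . . F F . . . F → 8 faults.
A − B = 10 − 8 = 2.

2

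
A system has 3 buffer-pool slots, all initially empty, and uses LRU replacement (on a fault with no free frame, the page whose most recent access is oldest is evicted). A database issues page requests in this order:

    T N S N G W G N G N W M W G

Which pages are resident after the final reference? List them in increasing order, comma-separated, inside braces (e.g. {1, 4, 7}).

{G, M, W}

T: fault, frames {T}
N: fault, frames {T,N}
S: fault, frames {T,N,S}
N: hit
G: fault, evict T, frames {S,N,G}
W: fault, evict S, frames {N,G,W}
G: hit
N: hit
G: hit
N: hit
W: hit
M: fault, evict G, frames {N,W,M}
W: hit
G: fault, evict N, frames {M,W,G}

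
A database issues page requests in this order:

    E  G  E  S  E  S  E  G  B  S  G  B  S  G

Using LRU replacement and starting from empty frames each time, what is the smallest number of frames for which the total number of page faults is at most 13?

2

f=1: 14 faults
f=2: 10 faults
f=3: 5 faults
f=4: 4 faults
Smallest f with faults ≤ 13 is 2.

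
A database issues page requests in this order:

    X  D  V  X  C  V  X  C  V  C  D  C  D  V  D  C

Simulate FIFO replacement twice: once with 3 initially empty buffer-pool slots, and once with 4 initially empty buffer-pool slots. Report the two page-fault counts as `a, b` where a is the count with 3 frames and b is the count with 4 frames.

8, 4

3 frames: F F F . F . F . . . F . . F . F → 8 faults.
4 frames: F F F . F . . . . . . . . . . . → 4 faults.
4 < 8: adding a frame reduced faults, as is typical.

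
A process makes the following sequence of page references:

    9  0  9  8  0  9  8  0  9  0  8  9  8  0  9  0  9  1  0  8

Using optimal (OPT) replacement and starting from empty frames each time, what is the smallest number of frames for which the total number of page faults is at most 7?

f=1: 20 faults
f=2: 9 faults
f=3: 4 faults
f=4: 4 faults
Smallest f with faults ≤ 7 is 3.

3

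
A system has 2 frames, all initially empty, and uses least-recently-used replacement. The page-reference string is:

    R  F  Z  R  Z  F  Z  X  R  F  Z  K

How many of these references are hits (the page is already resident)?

2

R -> fault, frames (R)
F -> fault, frames (R F)
Z -> fault, evict R, frames (F Z)
R -> fault, evict F, frames (Z R)
Z -> hit
F -> fault, evict R, frames (Z F)
Z -> hit
X -> fault, evict F, frames (Z X)
R -> fault, evict Z, frames (X R)
F -> fault, evict X, frames (R F)
Z -> fault, evict R, frames (F Z)
K -> fault, evict F, frames (Z K)
Hits: 2.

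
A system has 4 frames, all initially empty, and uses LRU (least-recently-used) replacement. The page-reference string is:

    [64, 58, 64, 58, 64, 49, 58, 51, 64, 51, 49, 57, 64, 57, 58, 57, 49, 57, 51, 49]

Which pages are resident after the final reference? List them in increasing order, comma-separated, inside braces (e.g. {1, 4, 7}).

64 -> fault, frames (64)
58 -> fault, frames (64 58)
64 -> hit
58 -> hit
64 -> hit
49 -> fault, frames (58 64 49)
58 -> hit
51 -> fault, frames (64 49 58 51)
64 -> hit
51 -> hit
49 -> hit
57 -> fault, evict 58, frames (64 51 49 57)
64 -> hit
57 -> hit
58 -> fault, evict 51, frames (49 64 57 58)
57 -> hit
49 -> hit
57 -> hit
51 -> fault, evict 64, frames (58 49 57 51)
49 -> hit

{49, 51, 57, 58}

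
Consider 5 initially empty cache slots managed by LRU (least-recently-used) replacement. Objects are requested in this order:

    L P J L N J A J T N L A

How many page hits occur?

L → miss, frames (L)
P → miss, frames (L P)
J → miss, frames (L P J)
L → hit
N → miss, frames (P J L N)
J → hit
A → miss, frames (P L N J A)
J → hit
T → miss, evict P, frames (L N A J T)
N → hit
L → hit
A → hit
Hits: 6.

6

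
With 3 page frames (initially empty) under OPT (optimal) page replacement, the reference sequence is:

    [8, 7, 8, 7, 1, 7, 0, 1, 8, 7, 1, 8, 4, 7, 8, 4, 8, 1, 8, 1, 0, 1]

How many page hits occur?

14

8 -> fault, frames {8}
7 -> fault, frames {8,7}
8 -> hit
7 -> hit
1 -> fault, frames {8,7,1}
7 -> hit
0 -> fault, evict 7, frames {8,1,0}
1 -> hit
8 -> hit
7 -> fault, evict 0, frames {8,1,7}
1 -> hit
8 -> hit
4 -> fault, evict 1, frames {8,7,4}
7 -> hit
8 -> hit
4 -> hit
8 -> hit
1 -> fault, evict 4, frames {8,7,1}
8 -> hit
1 -> hit
0 -> fault, evict 7, frames {8,1,0}
1 -> hit
Hits: 14.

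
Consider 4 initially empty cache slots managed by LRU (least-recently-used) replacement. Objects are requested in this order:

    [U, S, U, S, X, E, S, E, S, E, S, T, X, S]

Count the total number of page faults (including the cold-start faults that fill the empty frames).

U -> fault, frames {U}
S -> fault, frames {U,S}
U -> hit
S -> hit
X -> fault, frames {U,S,X}
E -> fault, frames {U,S,X,E}
S -> hit
E -> hit
S -> hit
E -> hit
S -> hit
T -> fault, evict U, frames {X,E,S,T}
X -> hit
S -> hit
Page faults: 5.

5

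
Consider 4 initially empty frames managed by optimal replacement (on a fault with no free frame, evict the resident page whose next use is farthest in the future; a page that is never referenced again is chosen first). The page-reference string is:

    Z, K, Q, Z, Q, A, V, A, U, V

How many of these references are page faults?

Z: fault, frames {Z}
K: fault, frames {Z,K}
Q: fault, frames {Z,K,Q}
Z: hit
Q: hit
A: fault, frames {Z,K,Q,A}
V: fault, evict Q, frames {Z,K,A,V}
A: hit
U: fault, evict A, frames {Z,K,V,U}
V: hit
Page faults: 6.

6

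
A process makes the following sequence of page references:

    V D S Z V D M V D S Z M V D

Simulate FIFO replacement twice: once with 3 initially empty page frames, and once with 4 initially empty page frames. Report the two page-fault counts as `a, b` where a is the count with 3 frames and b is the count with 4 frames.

11, 12

3 frames: F F F F F F F . . F F . F F → 11 faults.
4 frames: F F F F . . F F F F F F F F → 12 faults.
12 > 11: adding a frame increased faults — Belady's anomaly.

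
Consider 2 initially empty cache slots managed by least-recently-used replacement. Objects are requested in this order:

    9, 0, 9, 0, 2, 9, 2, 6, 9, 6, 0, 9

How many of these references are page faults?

8

9: fault, frames (9)
0: fault, frames (9 0)
9: hit
0: hit
2: fault, evict 9, frames (0 2)
9: fault, evict 0, frames (2 9)
2: hit
6: fault, evict 9, frames (2 6)
9: fault, evict 2, frames (6 9)
6: hit
0: fault, evict 9, frames (6 0)
9: fault, evict 6, frames (0 9)
Page faults: 8.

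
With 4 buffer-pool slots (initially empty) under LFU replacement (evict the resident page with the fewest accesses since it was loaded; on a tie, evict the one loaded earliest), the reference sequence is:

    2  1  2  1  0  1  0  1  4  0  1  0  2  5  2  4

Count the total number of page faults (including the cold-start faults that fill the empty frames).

6

2 -> miss, frames (2)
1 -> miss, frames (2 1)
2 -> hit
1 -> hit
0 -> miss, frames (2 1 0)
1 -> hit
0 -> hit
1 -> hit
4 -> miss, frames (2 1 0 4)
0 -> hit
1 -> hit
0 -> hit
2 -> hit
5 -> miss, evict 4, frames (2 1 0 5)
2 -> hit
4 -> miss, evict 5, frames (2 1 0 4)
Page faults: 6.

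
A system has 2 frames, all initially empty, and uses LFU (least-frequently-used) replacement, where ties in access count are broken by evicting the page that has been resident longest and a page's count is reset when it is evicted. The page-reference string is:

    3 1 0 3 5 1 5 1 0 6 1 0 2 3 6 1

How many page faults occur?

12

3 -> fault, frames (3)
1 -> fault, frames (3 1)
0 -> fault, evict 3, frames (1 0)
3 -> fault, evict 1, frames (0 3)
5 -> fault, evict 0, frames (3 5)
1 -> fault, evict 3, frames (5 1)
5 -> hit
1 -> hit
0 -> fault, evict 5, frames (1 0)
6 -> fault, evict 0, frames (1 6)
1 -> hit
0 -> fault, evict 6, frames (1 0)
2 -> fault, evict 0, frames (1 2)
3 -> fault, evict 2, frames (1 3)
6 -> fault, evict 3, frames (1 6)
1 -> hit
Page faults: 12.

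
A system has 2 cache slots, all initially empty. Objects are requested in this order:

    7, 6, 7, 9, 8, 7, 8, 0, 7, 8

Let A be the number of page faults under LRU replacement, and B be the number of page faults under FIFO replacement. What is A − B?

1

Under LRU: F F . F F F . F F F → 8 faults.
Under FIFO: F F . F F F . F . F → 7 faults.
A − B = 8 − 7 = 1.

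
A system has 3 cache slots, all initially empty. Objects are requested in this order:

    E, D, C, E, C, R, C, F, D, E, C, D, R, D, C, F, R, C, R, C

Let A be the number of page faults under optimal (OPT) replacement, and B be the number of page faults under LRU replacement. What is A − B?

Under OPT: F F F . . F . F . F . . F . . F . . . . → 8 faults.
Under LRU: F F F . . F . F F F F . F . . F F . . . → 11 faults.
A − B = 8 − 11 = -3.

-3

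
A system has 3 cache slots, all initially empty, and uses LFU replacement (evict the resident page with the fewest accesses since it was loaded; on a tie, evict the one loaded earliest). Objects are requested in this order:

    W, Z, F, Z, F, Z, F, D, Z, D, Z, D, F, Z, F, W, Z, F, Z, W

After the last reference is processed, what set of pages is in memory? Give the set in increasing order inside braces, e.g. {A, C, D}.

W -> fault, frames [W]
Z -> fault, frames [W, Z]
F -> fault, frames [W, Z, F]
Z -> hit
F -> hit
Z -> hit
F -> hit
D -> fault, evict W, frames [Z, F, D]
Z -> hit
D -> hit
Z -> hit
D -> hit
F -> hit
Z -> hit
F -> hit
W -> fault, evict D, frames [Z, F, W]
Z -> hit
F -> hit
Z -> hit
W -> hit

{F, W, Z}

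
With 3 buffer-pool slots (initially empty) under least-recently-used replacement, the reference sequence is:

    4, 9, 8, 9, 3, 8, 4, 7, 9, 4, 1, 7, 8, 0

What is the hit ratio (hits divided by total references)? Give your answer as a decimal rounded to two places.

0.21

4: miss, frames [4]
9: miss, frames [4, 9]
8: miss, frames [4, 9, 8]
9: hit
3: miss, evict 4, frames [8, 9, 3]
8: hit
4: miss, evict 9, frames [3, 8, 4]
7: miss, evict 3, frames [8, 4, 7]
9: miss, evict 8, frames [4, 7, 9]
4: hit
1: miss, evict 7, frames [9, 4, 1]
7: miss, evict 9, frames [4, 1, 7]
8: miss, evict 4, frames [1, 7, 8]
0: miss, evict 1, frames [7, 8, 0]
Hits: 3 of 14 references → 3/14 = 0.2143.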